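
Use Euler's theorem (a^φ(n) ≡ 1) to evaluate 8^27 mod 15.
By Euler: 8^{8} ≡ 1 (mod 15) since gcd(8, 15) = 1. 27 = 3×8 + 3. So 8^{27} ≡ 8^{3} ≡ 2 (mod 15)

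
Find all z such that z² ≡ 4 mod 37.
The square roots of 4 mod 37 are 35 and 2. Verify: 35² = 1225 ≡ 4 mod 37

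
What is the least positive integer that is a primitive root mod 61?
g = 2. Powers: [2, 4, 8, 16, 32, 3, 6, 12, 24, 48, ...] generates all 60 non-zero residues.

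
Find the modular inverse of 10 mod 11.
Since 11 is prime, by Fermat 10^(-1) ≡ 10^{9} ≡ 10 (mod 11). Verify: 10 × 10 = 100 ≡ 1 (mod 11)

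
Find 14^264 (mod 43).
Using Fermat: 14^{42} ≡ 1 (mod 43). 264 ≡ 12 (mod 42). So 14^{264} ≡ 14^{12} ≡ 11 (mod 43)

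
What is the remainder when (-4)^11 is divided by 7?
Using Fermat: (-4)^{6} ≡ 1 (mod 7). 11 ≡ 5 (mod 6). So (-4)^{11} ≡ (-4)^{5} ≡ 5 (mod 7)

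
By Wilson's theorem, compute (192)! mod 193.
By Wilson's theorem, (192)! ≡ -1 ≡ 192 mod 193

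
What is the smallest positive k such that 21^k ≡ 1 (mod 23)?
Powers of 21 mod 23: 21^1≡21, 21^2≡4, 21^3≡15, 21^4≡16, 21^5≡14, 21^6≡18, 21^7≡10, 21^8≡3, 21^9≡17, 21^10≡12, 21^11≡22, 21^12≡2, 21^13≡19, 21^14≡8, 21^15≡7, 21^16≡9, 21^17≡5, 21^18≡13, 21^19≡20, 21^20≡6, 21^21≡11, 21^22≡1. ord_23(21) = 22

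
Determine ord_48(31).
Powers of 31 mod 48: 31^1≡31, 31^2≡1. Order = 2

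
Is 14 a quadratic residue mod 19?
By Euler's criterion: 14^{9} ≡ 18 (mod 19). Since this equals -1 (≡ 18), 14 is not a QR.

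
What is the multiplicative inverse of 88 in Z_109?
Since 109 is prime, by Fermat 88^(-1) ≡ 88^{107} ≡ 83 (mod 109). Verify: 88 × 83 = 7304 ≡ 1 (mod 109)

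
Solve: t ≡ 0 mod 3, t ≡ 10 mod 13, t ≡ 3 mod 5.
M = 3 × 13 × 5 = 195. M₁ = 65, y₁ ≡ 2 mod 3. M₂ = 15, y₂ ≡ 7 mod 13. M₃ = 39, y₃ ≡ 4 mod 5. t = 0×65×2 + 10×15×7 + 3×39×4 ≡ 153 mod 195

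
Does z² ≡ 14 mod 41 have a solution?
By Euler's criterion: 14^{20} ≡ 40 mod 41. Since this equals -1 (≡ 40), 14 is not a QR.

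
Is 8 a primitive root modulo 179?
ord_179(8) divides 178. For each prime q|178: 8^{89}≡178, 8^{2}≡64, none ≡ 1. So 8 has order 178 and is a primitive root mod 179.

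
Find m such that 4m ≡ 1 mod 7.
Since 7 is prime, by Fermat 4^(-1) ≡ 4^{5} ≡ 2 mod 7. Verify: 4 × 2 = 8 ≡ 1 mod 7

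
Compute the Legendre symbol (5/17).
(5/17) = 5^{8} mod 17 = -1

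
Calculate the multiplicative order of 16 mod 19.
Powers of 16 mod 19: 16^1≡16, 16^2≡9, 16^3≡11, 16^4≡5, 16^5≡4, 16^6≡7, 16^7≡17, 16^8≡6, 16^9≡1. So the order of 16 is 9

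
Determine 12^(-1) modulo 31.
Since 31 is prime, by Fermat 12^(-1) ≡ 12^{29} ≡ 13 (mod 31). Verify: 12 × 13 = 156 ≡ 1 (mod 31)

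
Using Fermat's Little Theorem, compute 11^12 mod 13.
By Fermat's Little Theorem, 11^{12} ≡ 1 (mod 13) since 13 is prime and gcd(11, 13) = 1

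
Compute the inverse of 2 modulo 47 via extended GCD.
Extended GCD: 2(-23) + 47(1) = 1. So 2^(-1) ≡ -23 ≡ 24 mod 47. Verify: 2 × 24 = 48 ≡ 1 mod 47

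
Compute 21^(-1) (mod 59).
Since 59 is prime, by Fermat 21^(-1) ≡ 21^{57} ≡ 45 (mod 59). Verify: 21 × 45 = 945 ≡ 1 (mod 59)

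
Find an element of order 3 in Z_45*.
31 has order 3 mod 45 since 31^{3} ≡ 1 mod 45 and no smaller power works.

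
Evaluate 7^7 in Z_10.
By repeated squaring mod 10: 7^{1}≡7, 7^{2}≡9, 7^{4}≡1. Then 7^{7} = 7^{4+2+1} ≡ 1 × 9 × 7 ≡ 3 mod 10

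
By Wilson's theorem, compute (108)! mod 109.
By Wilson's theorem, (108)! ≡ -1 ≡ 108 mod 109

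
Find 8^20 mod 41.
By repeated squaring mod 41: 8^{1}≡8, 8^{2}≡23, 8^{4}≡37, 8^{8}≡16, 8^{16}≡10. Then 8^{20} = 8^{16+4} ≡ 10 × 37 ≡ 1 mod 41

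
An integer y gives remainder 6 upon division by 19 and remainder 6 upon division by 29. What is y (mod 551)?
M = 19 × 29 = 551. M₁ = 29, y₁ ≡ 2 (mod 19). M₂ = 19, y₂ ≡ 26 (mod 29). y = 6×29×2 + 6×19×26 ≡ 6 (mod 551)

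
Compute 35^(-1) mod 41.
Since 41 is prime, by Fermat 35^(-1) ≡ 35^{39} ≡ 34 mod 41. Verify: 35 × 34 = 1190 ≡ 1 mod 41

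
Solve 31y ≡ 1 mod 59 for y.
Since 59 is prime, by Fermat 31^(-1) ≡ 31^{57} ≡ 40 mod 59. Verify: 31 × 40 = 1240 ≡ 1 mod 59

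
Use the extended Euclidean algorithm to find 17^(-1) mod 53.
Extended GCD: 17(25) + 53(-8) = 1. So 17^(-1) ≡ 25 (mod 53). Verify: 17 × 25 = 425 ≡ 1 (mod 53)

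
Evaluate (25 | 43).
(25/43) = 25^{21} mod 43 = 1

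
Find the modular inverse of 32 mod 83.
Since 83 is prime, by Fermat 32^(-1) ≡ 32^{81} ≡ 13 mod 83. Verify: 32 × 13 = 416 ≡ 1 mod 83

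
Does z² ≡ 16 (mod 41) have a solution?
By Euler's criterion: 16^{20} ≡ 1 (mod 41). Since this equals 1, 16 is a QR.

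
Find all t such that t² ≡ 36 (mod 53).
The square roots of 36 mod 53 are 47 and 6. Verify: 47² = 2209 ≡ 36 (mod 53)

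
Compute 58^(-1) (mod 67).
Since 67 is prime, by Fermat 58^(-1) ≡ 58^{65} ≡ 52 (mod 67). Verify: 58 × 52 = 3016 ≡ 1 (mod 67)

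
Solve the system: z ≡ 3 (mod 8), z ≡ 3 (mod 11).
M = 8 × 11 = 88. M₁ = 11, y₁ ≡ 3 (mod 8). M₂ = 8, y₂ ≡ 7 (mod 11). z = 3×11×3 + 3×8×7 ≡ 3 (mod 88)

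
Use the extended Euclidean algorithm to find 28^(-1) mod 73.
Extended GCD: 28(-13) + 73(5) = 1. So 28^(-1) ≡ -13 ≡ 60 (mod 73). Verify: 28 × 60 = 1680 ≡ 1 (mod 73)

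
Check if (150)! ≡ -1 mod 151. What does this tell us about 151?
(150)! mod 151 = 150. Since this equals -1 mod 151, Wilson confirms 151 is prime.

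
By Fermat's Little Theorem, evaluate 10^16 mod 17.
By Fermat's Little Theorem, 10^{16} ≡ 1 mod 17 since 17 is prime and gcd(10, 17) = 1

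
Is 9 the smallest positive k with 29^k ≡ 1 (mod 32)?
Powers of 29 mod 32: 29^1≡29, 29^2≡9, 29^3≡5, 29^4≡17, 29^5≡13, 29^6≡25, 29^7≡21, 29^8≡1. Already 29^8≡1, so the order is 8 < 9. No, the actual order is 8.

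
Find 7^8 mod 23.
By repeated squaring mod 23: 7^{1}≡7, 7^{2}≡3, 7^{4}≡9, 7^{8}≡12. So 7^{8} ≡ 12 mod 23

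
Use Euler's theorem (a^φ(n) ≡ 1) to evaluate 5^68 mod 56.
By Euler: 5^{24} ≡ 1 mod 56 since gcd(5, 56) = 1. 68 = 2×24 + 20. So 5^{68} ≡ 5^{20} ≡ 25 mod 56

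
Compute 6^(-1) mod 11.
Since 11 is prime, by Fermat 6^(-1) ≡ 6^{9} ≡ 2 mod 11. Verify: 6 × 2 = 12 ≡ 1 mod 11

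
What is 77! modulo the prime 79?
(78)! = (77)! × (78) ≡ -1 (mod 79). So (77)! ≡ -1 × (78)^(-1) ≡ (-1)×(-1) = 1 (mod 79)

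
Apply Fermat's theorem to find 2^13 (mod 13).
By Fermat: 2^{12} ≡ 1 (mod 13). So 2^{13} = 2^{12} · 2^{1} ≡ 2^{1} ≡ 2 (mod 13)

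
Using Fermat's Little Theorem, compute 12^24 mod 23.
By Fermat: 12^{22} ≡ 1 (mod 23). So 12^{24} = 12^{22} · 12^{2} ≡ 12^{2} ≡ 6 (mod 23)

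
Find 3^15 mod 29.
By repeated squaring mod 29: 3^{1}≡3, 3^{2}≡9, 3^{4}≡23, 3^{8}≡7. Then 3^{15} = 3^{8+4+2+1} ≡ 7 × 23 × 9 × 3 ≡ 26 mod 29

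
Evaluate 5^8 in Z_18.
By repeated squaring mod 18: 5^{1}≡5, 5^{2}≡7, 5^{4}≡13, 5^{8}≡7. So 5^{8} ≡ 7 mod 18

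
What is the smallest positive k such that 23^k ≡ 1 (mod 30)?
Powers of 23 mod 30: 23^1≡23, 23^2≡19, 23^3≡17, 23^4≡1. Order = 4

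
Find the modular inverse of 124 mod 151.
Since 151 is prime, by Fermat 124^(-1) ≡ 124^{149} ≡ 123 mod 151. Verify: 124 × 123 = 15252 ≡ 1 mod 151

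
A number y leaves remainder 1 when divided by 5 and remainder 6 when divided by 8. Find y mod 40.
M = 5 × 8 = 40. M₁ = 8, y₁ ≡ 2 mod 5. M₂ = 5, y₂ ≡ 5 mod 8. y = 1×8×2 + 6×5×5 ≡ 6 mod 40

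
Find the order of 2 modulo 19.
Powers of 2 mod 19: 2^1≡2, 2^2≡4, 2^3≡8, 2^4≡16, 2^5≡13, 2^6≡7, 2^7≡14, 2^8≡9, 2^9≡18, 2^10≡17, 2^11≡15, 2^12≡11, 2^13≡3, 2^14≡6, 2^15≡12, 2^16≡5, 2^17≡10, 2^18≡1. ord_19(2) = 18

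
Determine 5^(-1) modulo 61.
Since 61 is prime, by Fermat 5^(-1) ≡ 5^{59} ≡ 49 (mod 61). Verify: 5 × 49 = 245 ≡ 1 (mod 61)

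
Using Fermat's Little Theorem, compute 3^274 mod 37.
By Fermat: 3^{36} ≡ 1 mod 37. 274 ≡ 22 mod 36. So 3^{274} ≡ 3^{22} ≡ 7 mod 37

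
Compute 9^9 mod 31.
By repeated squaring (mod 31): 9^{1}≡9, 9^{2}≡19, 9^{4}≡20, 9^{8}≡28. Then 9^{9} = 9^{8+1} ≡ 28 × 9 ≡ 4 (mod 31)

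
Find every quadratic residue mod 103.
Quadratic residues modulo 103: {1, 2, 4, 7, 8, 9, 13, 14, 15, 16, 17, 18, 19, 23, 25, 26, 28, 29, 30, 32, 33, 34, 36, 38, 41, 46, 49, 50, 52, 55, 56, 58, 59, 60, 61, 63, 64, 66, 68, 72, 76, 79, 81, 82, 83, 91, 92, 93, 97, 98, 100}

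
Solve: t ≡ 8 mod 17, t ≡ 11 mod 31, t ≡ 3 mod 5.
M = 17 × 31 × 5 = 2635. M₁ = 155, y₁ ≡ 9 mod 17. M₂ = 85, y₂ ≡ 27 mod 31. M₃ = 527, y₃ ≡ 3 mod 5. t = 8×155×9 + 11×85×27 + 3×527×3 ≡ 1623 mod 2635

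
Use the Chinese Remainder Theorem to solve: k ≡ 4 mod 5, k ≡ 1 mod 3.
M = 5 × 3 = 15. M₁ = 3, y₁ ≡ 2 mod 5. M₂ = 5, y₂ ≡ 2 mod 3. k = 4×3×2 + 1×5×2 ≡ 4 mod 15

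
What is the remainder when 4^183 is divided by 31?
Using Fermat: 4^{30} ≡ 1 mod 31. 183 ≡ 3 mod 30. So 4^{183} ≡ 4^{3} ≡ 2 mod 31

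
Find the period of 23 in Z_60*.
Powers of 23 mod 60: 23^1≡23, 23^2≡49, 23^3≡47, 23^4≡1. ord_60(23) = 4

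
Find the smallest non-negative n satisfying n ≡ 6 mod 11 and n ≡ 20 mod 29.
M = 11 × 29 = 319. M₁ = 29, y₁ ≡ 8 mod 11. M₂ = 11, y₂ ≡ 8 mod 29. n = 6×29×8 + 20×11×8 ≡ 281 mod 319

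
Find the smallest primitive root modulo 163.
g = 2. For each prime q|162: 2^{81}≡162, 2^{54}≡104, none ≡ 1, so ord_163(2) = 162 and 2 is a primitive root.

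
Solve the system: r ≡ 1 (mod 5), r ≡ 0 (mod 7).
M = 5 × 7 = 35. M₁ = 7, y₁ ≡ 3 (mod 5). M₂ = 5, y₂ ≡ 3 (mod 7). r = 1×7×3 + 0×5×3 ≡ 21 (mod 35)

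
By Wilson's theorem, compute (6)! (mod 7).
By Wilson's theorem, (6)! ≡ -1 ≡ 6 (mod 7)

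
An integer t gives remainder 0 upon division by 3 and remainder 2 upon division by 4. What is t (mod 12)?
M = 3 × 4 = 12. M₁ = 4, y₁ ≡ 1 (mod 3). M₂ = 3, y₂ ≡ 3 (mod 4). t = 0×4×1 + 2×3×3 ≡ 6 (mod 12)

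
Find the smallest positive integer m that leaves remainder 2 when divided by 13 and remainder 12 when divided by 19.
M = 13 × 19 = 247. M₁ = 19, y₁ ≡ 11 (mod 13). M₂ = 13, y₂ ≡ 3 (mod 19). m = 2×19×11 + 12×13×3 ≡ 145 (mod 247)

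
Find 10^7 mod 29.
By repeated squaring mod 29: 10^{1}≡10, 10^{2}≡13, 10^{4}≡24. Then 10^{7} = 10^{4+2+1} ≡ 24 × 13 × 10 ≡ 17 mod 29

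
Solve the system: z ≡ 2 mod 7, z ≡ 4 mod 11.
M = 7 × 11 = 77. M₁ = 11, y₁ ≡ 2 mod 7. M₂ = 7, y₂ ≡ 8 mod 11. z = 2×11×2 + 4×7×8 ≡ 37 mod 77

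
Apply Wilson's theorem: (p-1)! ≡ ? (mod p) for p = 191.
By Wilson's theorem, (190)! ≡ -1 ≡ 190 mod 191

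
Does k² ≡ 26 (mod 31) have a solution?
By Euler's criterion: 26^{15} ≡ 30 (mod 31). Since this equals -1 (≡ 30), 26 is not a QR.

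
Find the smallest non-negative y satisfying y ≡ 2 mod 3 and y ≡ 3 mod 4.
M = 3 × 4 = 12. M₁ = 4, y₁ ≡ 1 mod 3. M₂ = 3, y₂ ≡ 3 mod 4. y = 2×4×1 + 3×3×3 ≡ 11 mod 12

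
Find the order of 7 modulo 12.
Powers of 7 mod 12: 7^1≡7, 7^2≡1. ord_12(7) = 2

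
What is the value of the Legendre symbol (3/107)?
(3/107) = 3^{53} mod 107 = 1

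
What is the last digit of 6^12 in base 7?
Using Fermat: 6^{6} ≡ 1 mod 7. 12 ≡ 0 mod 6. So 6^{12} ≡ 6^{0} ≡ 1 mod 7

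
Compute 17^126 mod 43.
Using Fermat: 17^{42} ≡ 1 (mod 43). 126 ≡ 0 (mod 42). So 17^{126} ≡ 17^{0} ≡ 1 (mod 43)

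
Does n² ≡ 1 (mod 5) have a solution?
By Euler's criterion: 1^{2} ≡ 1 (mod 5). Since this equals 1, 1 is a QR.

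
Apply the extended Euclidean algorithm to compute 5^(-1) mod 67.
Extended GCD: 5(27) + 67(-2) = 1. So 5^(-1) ≡ 27 (mod 67). Verify: 5 × 27 = 135 ≡ 1 (mod 67)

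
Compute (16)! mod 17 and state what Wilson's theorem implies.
(16)! mod 17 = 16. Since this equals -1 mod 17, Wilson confirms 17 is prime.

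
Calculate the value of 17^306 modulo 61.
Using Fermat: 17^{60} ≡ 1 mod 61. 306 ≡ 6 mod 60. So 17^{306} ≡ 17^{6} ≡ 52 mod 61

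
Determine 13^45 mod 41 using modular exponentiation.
Using Fermat: 13^{40} ≡ 1 mod 41. 45 ≡ 5 mod 40. So 13^{45} ≡ 13^{5} ≡ 38 mod 41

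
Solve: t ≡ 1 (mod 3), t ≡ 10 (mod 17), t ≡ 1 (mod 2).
M = 3 × 17 × 2 = 102. M₁ = 34, y₁ ≡ 1 (mod 3). M₂ = 6, y₂ ≡ 3 (mod 17). M₃ = 51, y₃ ≡ 1 (mod 2). t = 1×34×1 + 10×6×3 + 1×51×1 ≡ 61 (mod 102)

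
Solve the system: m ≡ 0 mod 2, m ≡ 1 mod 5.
M = 2 × 5 = 10. M₁ = 5, y₁ ≡ 1 mod 2. M₂ = 2, y₂ ≡ 3 mod 5. m = 0×5×1 + 1×2×3 ≡ 6 mod 10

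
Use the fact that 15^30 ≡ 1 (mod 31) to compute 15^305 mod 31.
By Fermat: 15^{30} ≡ 1 (mod 31). 305 ≡ 5 (mod 30). So 15^{305} ≡ 15^{5} ≡ 30 (mod 31)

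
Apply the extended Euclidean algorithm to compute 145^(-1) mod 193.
Extended GCD: 145(4) + 193(-3) = 1. So 145^(-1) ≡ 4 mod 193. Verify: 145 × 4 = 580 ≡ 1 mod 193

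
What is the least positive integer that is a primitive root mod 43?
g = 3. For each prime q|42: 3^{21}≡42, 3^{14}≡36, 3^{6}≡41, none ≡ 1, so ord_43(3) = 42 and 3 is a primitive root.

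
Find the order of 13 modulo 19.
Powers of 13 mod 19: 13^1≡13, 13^2≡17, 13^3≡12, 13^4≡4, 13^5≡14, 13^6≡11, 13^7≡10, 13^8≡16, 13^9≡18, 13^10≡6, 13^11≡2, 13^12≡7, 13^13≡15, 13^14≡5, 13^15≡8, 13^16≡9, 13^17≡3, 13^18≡1. Order = 18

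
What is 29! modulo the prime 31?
(30)! = (29)! × (30) ≡ -1 (mod 31). So (29)! ≡ -1 × (30)^(-1) ≡ (-1)×(-1) = 1 (mod 31)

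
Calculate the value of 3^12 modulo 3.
By repeated squaring mod 3: 3^{1}≡0, 3^{2}≡0, 3^{4}≡0, 3^{8}≡0. Then 3^{12} = 3^{8+4} ≡ 0 × 0 ≡ 0 mod 3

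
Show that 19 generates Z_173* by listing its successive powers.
19^1, 19^2, ..., 19^{172} mod 173: [19, 15, 112, 52, 123, 88, 115, 109, 168, 78, 98, 132, 86, 77, 79, 117, 147, 25, 129, 29, 32, 89, 134, 124, 107, 130, 48, 47, 28, 13, 74, 22, 72, 157, 42, 106, 111, 33, 108, 149, 63, 159, 80, 136, 162, 137, 8, 152, 120, 31, 70, 119, 12, 55, 7, 133, 105, 92, 18, 169, 97, 113, 71, 138, 27, 167, 59, 83, 20, 34, 127, 164, 2, 38, 30, 51, 104, 73, 3, 57, 45, 163, 156, 23, 91, 172, 154, 158, 61, 121, 50, 85, 58, 64, 5, 95, 75, 41, 87, 96, 94, 56, 26, 148, 44, 144, 141, 84, 39, 49, 66, 43, 125, 126, 145, 160, 99, 151, 101, 16, 131, 67, 62, 140, 65, 24, 110, 14, 93, 37, 11, 36, 165, 21, 53, 142, 103, 54, 161, 118, 166, 40, 68, 81, 155, 4, 76, 60, 102, 35, 146, 6, 114, 90, 153, 139, 46, 9, 171, 135, 143, 122, 69, 100, 170, 116, 128, 10, 17, 150, 82, 1]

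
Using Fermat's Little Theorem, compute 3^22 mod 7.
By Fermat: 3^{6} ≡ 1 (mod 7). 22 = 3×6 + 4. So 3^{22} ≡ 3^{4} ≡ 4 (mod 7)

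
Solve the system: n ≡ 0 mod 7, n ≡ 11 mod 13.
M = 7 × 13 = 91. M₁ = 13, y₁ ≡ 6 mod 7. M₂ = 7, y₂ ≡ 2 mod 13. n = 0×13×6 + 11×7×2 ≡ 63 mod 91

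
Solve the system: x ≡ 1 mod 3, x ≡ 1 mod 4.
M = 3 × 4 = 12. M₁ = 4, y₁ ≡ 1 mod 3. M₂ = 3, y₂ ≡ 3 mod 4. x = 1×4×1 + 1×3×3 ≡ 1 mod 12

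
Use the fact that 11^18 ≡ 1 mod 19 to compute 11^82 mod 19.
By Fermat: 11^{18} ≡ 1 mod 19. 82 = 4×18 + 10. So 11^{82} ≡ 11^{10} ≡ 11 mod 19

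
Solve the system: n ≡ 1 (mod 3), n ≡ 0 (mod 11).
M = 3 × 11 = 33. M₁ = 11, y₁ ≡ 2 (mod 3). M₂ = 3, y₂ ≡ 4 (mod 11). n = 1×11×2 + 0×3×4 ≡ 22 (mod 33)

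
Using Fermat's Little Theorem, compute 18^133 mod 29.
By Fermat: 18^{28} ≡ 1 (mod 29). 133 = 4×28 + 21. So 18^{133} ≡ 18^{21} ≡ 12 (mod 29)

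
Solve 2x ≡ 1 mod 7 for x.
Since 7 is prime, by Fermat 2^(-1) ≡ 2^{5} ≡ 4 mod 7. Verify: 2 × 4 = 8 ≡ 1 mod 7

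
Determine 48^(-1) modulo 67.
Since 67 is prime, by Fermat 48^(-1) ≡ 48^{65} ≡ 7 (mod 67). Verify: 48 × 7 = 336 ≡ 1 (mod 67)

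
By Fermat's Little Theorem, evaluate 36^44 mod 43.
By Fermat: 36^{42} ≡ 1 (mod 43). So 36^{44} = 36^{42} · 36^{2} ≡ 36^{2} ≡ 6 (mod 43)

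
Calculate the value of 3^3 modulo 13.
3^{3} = 27 ≡ 1 mod 13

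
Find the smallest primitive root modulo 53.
g = 2. Powers: [2, 4, 8, 16, 32, 11, 22, 44, ...] generates all 52 non-zero residues.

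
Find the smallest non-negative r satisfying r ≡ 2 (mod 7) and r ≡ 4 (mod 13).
M = 7 × 13 = 91. M₁ = 13, y₁ ≡ 6 (mod 7). M₂ = 7, y₂ ≡ 2 (mod 13). r = 2×13×6 + 4×7×2 ≡ 30 (mod 91)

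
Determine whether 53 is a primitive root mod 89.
53^{44} ≡ 1 mod 89 and 44 < 88, so ord_89(53) = 44 ≠ 88 and 53 is not a primitive root.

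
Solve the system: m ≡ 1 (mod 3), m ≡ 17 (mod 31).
M = 3 × 31 = 93. M₁ = 31, y₁ ≡ 1 (mod 3). M₂ = 3, y₂ ≡ 21 (mod 31). m = 1×31×1 + 17×3×21 ≡ 79 (mod 93)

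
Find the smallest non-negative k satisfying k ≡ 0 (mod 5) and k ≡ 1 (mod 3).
M = 5 × 3 = 15. M₁ = 3, y₁ ≡ 2 (mod 5). M₂ = 5, y₂ ≡ 2 (mod 3). k = 0×3×2 + 1×5×2 ≡ 10 (mod 15)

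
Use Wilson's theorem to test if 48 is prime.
(47)! mod 48 = 0. Since 0 ≢ -1 (mod 48), 48 is not prime.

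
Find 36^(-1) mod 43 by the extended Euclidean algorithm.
Extended GCD: 36(6) + 43(-5) = 1. So 36^(-1) ≡ 6 mod 43. Verify: 36 × 6 = 216 ≡ 1 mod 43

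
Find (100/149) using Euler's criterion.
(100/149) = 100^{74} mod 149 = 1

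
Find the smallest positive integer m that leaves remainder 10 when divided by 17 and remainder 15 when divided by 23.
M = 17 × 23 = 391. M₁ = 23, y₁ ≡ 3 (mod 17). M₂ = 17, y₂ ≡ 19 (mod 23). m = 10×23×3 + 15×17×19 ≡ 61 (mod 391)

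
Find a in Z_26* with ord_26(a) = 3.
3 has order 3 mod 26 since 3^{3} ≡ 1 mod 26 and no smaller power works.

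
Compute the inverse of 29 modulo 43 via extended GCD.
Extended GCD: 29(3) + 43(-2) = 1. So 29^(-1) ≡ 3 (mod 43). Verify: 29 × 3 = 87 ≡ 1 (mod 43)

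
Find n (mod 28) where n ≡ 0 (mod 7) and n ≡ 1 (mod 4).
M = 7 × 4 = 28. M₁ = 4, y₁ ≡ 2 (mod 7). M₂ = 7, y₂ ≡ 3 (mod 4). n = 0×4×2 + 1×7×3 ≡ 21 (mod 28)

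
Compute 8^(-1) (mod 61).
Since 61 is prime, by Fermat 8^(-1) ≡ 8^{59} ≡ 23 (mod 61). Verify: 8 × 23 = 184 ≡ 1 (mod 61)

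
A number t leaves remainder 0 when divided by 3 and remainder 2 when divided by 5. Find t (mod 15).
M = 3 × 5 = 15. M₁ = 5, y₁ ≡ 2 (mod 3). M₂ = 3, y₂ ≡ 2 (mod 5). t = 0×5×2 + 2×3×2 ≡ 12 (mod 15)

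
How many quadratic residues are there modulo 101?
Exactly half the non-zero residues mod a prime are QRs: (101-1)/2 = 50.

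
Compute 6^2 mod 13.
6^{2} = 36 ≡ 10 (mod 13)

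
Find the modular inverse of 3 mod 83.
Since 83 is prime, by Fermat 3^(-1) ≡ 3^{81} ≡ 28 mod 83. Verify: 3 × 28 = 84 ≡ 1 mod 83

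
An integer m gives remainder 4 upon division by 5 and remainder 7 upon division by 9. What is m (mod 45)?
M = 5 × 9 = 45. M₁ = 9, y₁ ≡ 4 (mod 5). M₂ = 5, y₂ ≡ 2 (mod 9). m = 4×9×4 + 7×5×2 ≡ 34 (mod 45)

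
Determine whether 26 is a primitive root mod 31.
26^{6} ≡ 1 mod 31 and 6 < 30, so ord_31(26) = 6 ≠ 30 and 26 is not a primitive root.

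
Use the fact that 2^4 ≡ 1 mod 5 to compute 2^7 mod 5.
By Fermat: 2^{4} ≡ 1 mod 5. So 2^{7} = 2^{4} · 2^{3} ≡ 2^{3} ≡ 3 mod 5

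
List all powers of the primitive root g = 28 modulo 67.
28^1, 28^2, ..., 28^{66} mod 67: [28, 47, 43, 65, 11, 40, 48, 4, 45, 54, 38, 59, 44, 26, 58, 16, 46, 15, 18, 35, 42, 37, 31, 64, 50, 60, 5, 6, 34, 14, 57, 55, 66, 39, 20, 24, 2, 56, 27, 19, 63, 22, 13, 29, 8, 23, 41, 9, 51, 21, 52, 49, 32, 25, 30, 36, 3, 17, 7, 62, 61, 33, 53, 10, 12, 1]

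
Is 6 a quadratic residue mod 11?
By Euler's criterion: 6^{5} ≡ 10 (mod 11). Since this equals -1 (≡ 10), 6 is not a QR.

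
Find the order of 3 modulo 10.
Powers of 3 mod 10: 3^1≡3, 3^2≡9, 3^3≡7, 3^4≡1. Order = 4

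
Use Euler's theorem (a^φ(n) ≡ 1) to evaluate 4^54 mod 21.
By Euler: 4^{12} ≡ 1 mod 21 since gcd(4, 21) = 1. 54 = 4×12 + 6. So 4^{54} ≡ 4^{6} ≡ 1 mod 21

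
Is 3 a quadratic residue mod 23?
By Euler's criterion: 3^{11} ≡ 1 mod 23. Since this equals 1, 3 is a QR.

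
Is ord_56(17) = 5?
Powers of 17 mod 56: 17^1≡17, 17^2≡9, 17^3≡41, 17^4≡25, 17^5≡33, 17^6≡1. 17^5≡33≢1, so ord ≠ 5. No, the actual order is 6.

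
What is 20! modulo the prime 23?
(22)! = (20)! × (21) × (22) ≡ -1 mod 23. So (20)! ≡ -1 × [(22)(21)]^(-1) ≡ 11 mod 23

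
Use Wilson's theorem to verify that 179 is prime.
(178)! mod 179 = 178. Since this equals -1 (mod 179), Wilson confirms 179 is prime.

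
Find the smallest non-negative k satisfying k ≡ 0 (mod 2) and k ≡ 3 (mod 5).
M = 2 × 5 = 10. M₁ = 5, y₁ ≡ 1 (mod 2). M₂ = 2, y₂ ≡ 3 (mod 5). k = 0×5×1 + 3×2×3 ≡ 8 (mod 10)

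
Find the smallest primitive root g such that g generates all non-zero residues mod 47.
g = 5. For each prime q|46: 5^{23}≡46, 5^{2}≡25, none ≡ 1, so ord_47(5) = 46 and 5 is a primitive root.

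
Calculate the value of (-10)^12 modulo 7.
Using Fermat: (-10)^{6} ≡ 1 mod 7. 12 ≡ 0 mod 6. So (-10)^{12} ≡ (-10)^{0} ≡ 1 mod 7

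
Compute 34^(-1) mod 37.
Since 37 is prime, by Fermat 34^(-1) ≡ 34^{35} ≡ 12 mod 37. Verify: 34 × 12 = 408 ≡ 1 mod 37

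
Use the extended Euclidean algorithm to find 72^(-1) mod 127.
Extended GCD: 72(30) + 127(-17) = 1. So 72^(-1) ≡ 30 mod 127. Verify: 72 × 30 = 2160 ≡ 1 mod 127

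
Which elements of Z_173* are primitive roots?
There are φ(172) = 84 primitive roots mod 173: {2, 3, 5, 7, 8, 11, 12, 17, 18, 19, 20, 26, 27, 28, 30, 32, 39, 42, 44, 45, 46, 48, 50, 53, 58, 59, 61, 62, 63, 65, 66, 68, 69, 70, 71, 72, 74, 75, 76, 79, 82, 86, 87, 91, 94, 97, 98, 99, 101, 102, 103, 104, 105, 107, 108, 110, 111, 112, 114, 115, 120, 123, 125, 127, 128, 129, 131, 134, 141, 143, 145, 146, 147, 153, 154, 155, 156, 161, 162, 165, 166, 168, 170, 171}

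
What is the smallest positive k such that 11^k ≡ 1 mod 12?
Powers of 11 mod 12: 11^1≡11, 11^2≡1. So the order of 11 is 2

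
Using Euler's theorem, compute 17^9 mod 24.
By Euler: 17^{8} ≡ 1 mod 24 since gcd(17, 24) = 1. 9 = 1×8 + 1. So 17^{9} ≡ 17^{1} ≡ 17 mod 24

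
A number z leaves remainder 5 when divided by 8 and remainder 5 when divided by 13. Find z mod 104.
M = 8 × 13 = 104. M₁ = 13, y₁ ≡ 5 mod 8. M₂ = 8, y₂ ≡ 5 mod 13. z = 5×13×5 + 5×8×5 ≡ 5 mod 104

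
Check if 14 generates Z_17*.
ord_17(14) divides 16. For each prime q|16: 14^{8}≡16, none ≡ 1. So 14 has order 16 and is a primitive root mod 17.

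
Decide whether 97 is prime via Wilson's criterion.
(96)! mod 97 = 96. Since 96 ≡ -1 mod 97, 97 is prime.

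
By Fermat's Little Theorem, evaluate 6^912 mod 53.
By Fermat: 6^{52} ≡ 1 mod 53. 912 ≡ 28 mod 52. So 6^{912} ≡ 6^{28} ≡ 36 mod 53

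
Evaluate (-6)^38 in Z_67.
By repeated squaring (mod 67): (-6)^{1}≡61, (-6)^{2}≡36, (-6)^{4}≡23, (-6)^{8}≡60, (-6)^{16}≡49, (-6)^{32}≡56. Then (-6)^{38} = (-6)^{32+4+2} ≡ 56 × 23 × 36 ≡ 4 (mod 67)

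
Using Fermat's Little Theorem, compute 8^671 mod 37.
By Fermat: 8^{36} ≡ 1 (mod 37). 671 ≡ 23 (mod 36). So 8^{671} ≡ 8^{23} ≡ 14 (mod 37)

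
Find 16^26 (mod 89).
By repeated squaring (mod 89): 16^{1}≡16, 16^{2}≡78, 16^{4}≡32, 16^{8}≡45, 16^{16}≡67. Then 16^{26} = 16^{16+8+2} ≡ 67 × 45 × 78 ≡ 32 (mod 89)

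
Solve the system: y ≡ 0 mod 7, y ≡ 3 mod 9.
M = 7 × 9 = 63. M₁ = 9, y₁ ≡ 4 mod 7. M₂ = 7, y₂ ≡ 4 mod 9. y = 0×9×4 + 3×7×4 ≡ 21 mod 63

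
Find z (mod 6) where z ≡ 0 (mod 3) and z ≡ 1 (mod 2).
M = 3 × 2 = 6. M₁ = 2, y₁ ≡ 2 (mod 3). M₂ = 3, y₂ ≡ 1 (mod 2). z = 0×2×2 + 1×3×1 ≡ 3 (mod 6)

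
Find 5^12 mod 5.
By repeated squaring mod 5: 5^{1}≡0, 5^{2}≡0, 5^{4}≡0, 5^{8}≡0. Then 5^{12} = 5^{8+4} ≡ 0 × 0 ≡ 0 mod 5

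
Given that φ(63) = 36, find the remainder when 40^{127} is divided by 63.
By Euler: 40^{36} ≡ 1 mod 63 since gcd(40, 63) = 1. 127 = 3×36 + 19. So 40^{127} ≡ 40^{19} ≡ 40 mod 63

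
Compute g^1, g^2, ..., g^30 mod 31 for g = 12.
12^1, 12^2, ..., 12^{30} mod 31: [12, 20, 23, 28, 26, 2, 24, 9, 15, 25, 21, 4, 17, 18, 30, 19, 11, 8, 3, 5, 29, 7, 22, 16, 6, 10, 27, 14, 13, 1]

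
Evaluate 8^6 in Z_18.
By repeated squaring (mod 18): 8^{1}≡8, 8^{2}≡10, 8^{4}≡10. Then 8^{6} = 8^{4+2} ≡ 10 × 10 ≡ 10 (mod 18)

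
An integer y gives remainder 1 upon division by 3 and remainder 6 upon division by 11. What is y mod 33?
M = 3 × 11 = 33. M₁ = 11, y₁ ≡ 2 mod 3. M₂ = 3, y₂ ≡ 4 mod 11. y = 1×11×2 + 6×3×4 ≡ 28 mod 33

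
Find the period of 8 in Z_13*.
Powers of 8 mod 13: 8^1≡8, 8^2≡12, 8^3≡5, 8^4≡1. ord_13(8) = 4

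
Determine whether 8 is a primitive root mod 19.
8^{6} ≡ 1 mod 19 and 6 < 18, so ord_19(8) = 6 ≠ 18 and 8 is not a primitive root.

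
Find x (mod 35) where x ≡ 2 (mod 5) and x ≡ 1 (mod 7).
M = 5 × 7 = 35. M₁ = 7, y₁ ≡ 3 (mod 5). M₂ = 5, y₂ ≡ 3 (mod 7). x = 2×7×3 + 1×5×3 ≡ 22 (mod 35)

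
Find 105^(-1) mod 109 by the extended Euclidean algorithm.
Extended GCD: 105(27) + 109(-26) = 1. So 105^(-1) ≡ 27 mod 109. Verify: 105 × 27 = 2835 ≡ 1 mod 109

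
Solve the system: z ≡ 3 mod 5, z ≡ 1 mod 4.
M = 5 × 4 = 20. M₁ = 4, y₁ ≡ 4 mod 5. M₂ = 5, y₂ ≡ 1 mod 4. z = 3×4×4 + 1×5×1 ≡ 13 mod 20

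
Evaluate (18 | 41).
(18/41) = 18^{20} mod 41 = 1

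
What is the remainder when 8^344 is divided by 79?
Using Fermat: 8^{78} ≡ 1 (mod 79). 344 ≡ 32 (mod 78). So 8^{344} ≡ 8^{32} ≡ 22 (mod 79)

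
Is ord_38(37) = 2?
Powers of 37 mod 38: 37^1≡37, 37^2≡1. First k with 37^k≡1 is k=2. Yes, ord_38(37) = 2.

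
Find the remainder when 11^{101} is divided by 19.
By Fermat: 11^{18} ≡ 1 mod 19. 101 = 5×18 + 11. So 11^{101} ≡ 11^{11} ≡ 7 mod 19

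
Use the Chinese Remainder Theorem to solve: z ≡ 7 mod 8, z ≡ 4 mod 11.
M = 8 × 11 = 88. M₁ = 11, y₁ ≡ 3 mod 8. M₂ = 8, y₂ ≡ 7 mod 11. z = 7×11×3 + 4×8×7 ≡ 15 mod 88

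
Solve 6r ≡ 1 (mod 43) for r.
Since 43 is prime, by Fermat 6^(-1) ≡ 6^{41} ≡ 36 (mod 43). Verify: 6 × 36 = 216 ≡ 1 (mod 43)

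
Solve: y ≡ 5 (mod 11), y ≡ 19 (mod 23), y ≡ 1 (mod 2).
M = 11 × 23 × 2 = 506. M₁ = 46, y₁ ≡ 6 (mod 11). M₂ = 22, y₂ ≡ 22 (mod 23). M₃ = 253, y₃ ≡ 1 (mod 2). y = 5×46×6 + 19×22×22 + 1×253×1 ≡ 203 (mod 506)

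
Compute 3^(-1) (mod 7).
Since 7 is prime, by Fermat 3^(-1) ≡ 3^{5} ≡ 5 (mod 7). Verify: 3 × 5 = 15 ≡ 1 (mod 7)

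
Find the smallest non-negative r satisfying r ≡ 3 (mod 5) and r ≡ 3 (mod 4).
M = 5 × 4 = 20. M₁ = 4, y₁ ≡ 4 (mod 5). M₂ = 5, y₂ ≡ 1 (mod 4). r = 3×4×4 + 3×5×1 ≡ 3 (mod 20)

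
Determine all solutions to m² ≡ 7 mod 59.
The square roots of 7 mod 59 are 19 and 40. Verify: 19² = 361 ≡ 7 mod 59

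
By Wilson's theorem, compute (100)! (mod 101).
By Wilson's theorem, (100)! ≡ -1 ≡ 100 (mod 101)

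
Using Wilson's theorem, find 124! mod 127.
(126)! = (124)! × (125) × (126) ≡ -1 mod 127. So (124)! ≡ -1 × [(126)(125)]^(-1) ≡ 63 mod 127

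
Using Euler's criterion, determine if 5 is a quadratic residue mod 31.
By Euler's criterion: 5^{15} ≡ 1 mod 31. Since this equals 1, 5 is a QR.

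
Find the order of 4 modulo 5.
Powers of 4 mod 5: 4^1≡4, 4^2≡1. ord_5(4) = 2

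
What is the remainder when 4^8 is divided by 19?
By repeated squaring (mod 19): 4^{1}≡4, 4^{2}≡16, 4^{4}≡9, 4^{8}≡5. So 4^{8} ≡ 5 (mod 19)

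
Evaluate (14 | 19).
(14/19) = 14^{9} mod 19 = -1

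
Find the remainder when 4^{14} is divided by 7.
By Fermat: 4^{6} ≡ 1 (mod 7). 14 = 2×6 + 2. So 4^{14} ≡ 4^{2} ≡ 2 (mod 7)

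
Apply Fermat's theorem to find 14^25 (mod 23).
By Fermat: 14^{22} ≡ 1 (mod 23). So 14^{25} = 14^{22} · 14^{3} ≡ 14^{3} ≡ 7 (mod 23)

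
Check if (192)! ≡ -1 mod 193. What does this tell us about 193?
(192)! mod 193 = 192. Since this equals -1 mod 193, Wilson confirms 193 is prime.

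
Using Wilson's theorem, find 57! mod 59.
(58)! = (57)! × (58) ≡ -1 (mod 59). So (57)! ≡ -1 × (58)^(-1) ≡ (-1)×(-1) = 1 (mod 59)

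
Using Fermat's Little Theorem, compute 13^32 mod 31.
By Fermat: 13^{30} ≡ 1 mod 31. So 13^{32} = 13^{30} · 13^{2} ≡ 13^{2} ≡ 14 mod 31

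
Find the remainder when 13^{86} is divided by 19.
By Fermat: 13^{18} ≡ 1 mod 19. 86 = 4×18 + 14. So 13^{86} ≡ 13^{14} ≡ 5 mod 19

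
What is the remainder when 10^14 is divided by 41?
By repeated squaring (mod 41): 10^{1}≡10, 10^{2}≡18, 10^{4}≡37, 10^{8}≡16. Then 10^{14} = 10^{8+4+2} ≡ 16 × 37 × 18 ≡ 37 (mod 41)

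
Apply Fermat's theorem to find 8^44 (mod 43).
By Fermat: 8^{42} ≡ 1 (mod 43). So 8^{44} = 8^{42} · 8^{2} ≡ 8^{2} ≡ 21 (mod 43)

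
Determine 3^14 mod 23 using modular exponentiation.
By repeated squaring mod 23: 3^{1}≡3, 3^{2}≡9, 3^{4}≡12, 3^{8}≡6. Then 3^{14} = 3^{8+4+2} ≡ 6 × 12 × 9 ≡ 4 mod 23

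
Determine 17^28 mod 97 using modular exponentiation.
By repeated squaring mod 97: 17^{1}≡17, 17^{2}≡95, 17^{4}≡4, 17^{8}≡16, 17^{16}≡62. Then 17^{28} = 17^{16+8+4} ≡ 62 × 16 × 4 ≡ 88 mod 97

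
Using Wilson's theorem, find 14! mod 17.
(16)! = (14)! × (15) × (16) ≡ -1 mod 17. So (14)! ≡ -1 × [(16)(15)]^(-1) ≡ 8 mod 17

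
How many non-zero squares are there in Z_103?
Exactly half the non-zero residues mod a prime are QRs: (103-1)/2 = 51.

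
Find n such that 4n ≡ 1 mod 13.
Since 13 is prime, by Fermat 4^(-1) ≡ 4^{11} ≡ 10 mod 13. Verify: 4 × 10 = 40 ≡ 1 mod 13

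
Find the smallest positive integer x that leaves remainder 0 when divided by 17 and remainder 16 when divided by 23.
M = 17 × 23 = 391. M₁ = 23, y₁ ≡ 3 (mod 17). M₂ = 17, y₂ ≡ 19 (mod 23). x = 0×23×3 + 16×17×19 ≡ 85 (mod 391)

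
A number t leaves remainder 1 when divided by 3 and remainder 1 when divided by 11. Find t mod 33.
M = 3 × 11 = 33. M₁ = 11, y₁ ≡ 2 mod 3. M₂ = 3, y₂ ≡ 4 mod 11. t = 1×11×2 + 1×3×4 ≡ 1 mod 33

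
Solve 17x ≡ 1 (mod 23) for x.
Since 23 is prime, by Fermat 17^(-1) ≡ 17^{21} ≡ 19 (mod 23). Verify: 17 × 19 = 323 ≡ 1 (mod 23)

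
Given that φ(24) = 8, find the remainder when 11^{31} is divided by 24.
By Euler: 11^{8} ≡ 1 (mod 24) since gcd(11, 24) = 1. 31 = 3×8 + 7. So 11^{31} ≡ 11^{7} ≡ 11 (mod 24)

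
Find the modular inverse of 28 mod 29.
Since 29 is prime, by Fermat 28^(-1) ≡ 28^{27} ≡ 28 mod 29. Verify: 28 × 28 = 784 ≡ 1 mod 29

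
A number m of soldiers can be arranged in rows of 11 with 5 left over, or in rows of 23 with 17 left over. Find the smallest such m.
M = 11 × 23 = 253. M₁ = 23, y₁ ≡ 1 mod 11. M₂ = 11, y₂ ≡ 21 mod 23. m = 5×23×1 + 17×11×21 ≡ 247 mod 253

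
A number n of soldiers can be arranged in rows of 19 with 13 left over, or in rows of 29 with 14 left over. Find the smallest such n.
M = 19 × 29 = 551. M₁ = 29, y₁ ≡ 2 (mod 19). M₂ = 19, y₂ ≡ 26 (mod 29). n = 13×29×2 + 14×19×26 ≡ 507 (mod 551)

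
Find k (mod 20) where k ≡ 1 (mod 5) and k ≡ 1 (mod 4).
M = 5 × 4 = 20. M₁ = 4, y₁ ≡ 4 (mod 5). M₂ = 5, y₂ ≡ 1 (mod 4). k = 1×4×4 + 1×5×1 ≡ 1 (mod 20)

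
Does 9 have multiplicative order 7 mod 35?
Powers of 9 mod 35: 9^1≡9, 9^2≡11, 9^3≡29, 9^4≡16, 9^5≡4, 9^6≡1. Already 9^6≡1, so the order is 6 < 7. No, the actual order is 6.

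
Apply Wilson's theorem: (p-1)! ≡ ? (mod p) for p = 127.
By Wilson's theorem, (126)! ≡ -1 ≡ 126 (mod 127)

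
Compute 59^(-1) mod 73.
Since 73 is prime, by Fermat 59^(-1) ≡ 59^{71} ≡ 26 mod 73. Verify: 59 × 26 = 1534 ≡ 1 mod 73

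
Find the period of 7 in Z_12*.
Powers of 7 mod 12: 7^1≡7, 7^2≡1. ord_12(7) = 2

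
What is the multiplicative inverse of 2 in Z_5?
Since 5 is prime, by Fermat 2^(-1) ≡ 2^{3} ≡ 3 (mod 5). Verify: 2 × 3 = 6 ≡ 1 (mod 5)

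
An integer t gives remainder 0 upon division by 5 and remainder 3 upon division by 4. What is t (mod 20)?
M = 5 × 4 = 20. M₁ = 4, y₁ ≡ 4 (mod 5). M₂ = 5, y₂ ≡ 1 (mod 4). t = 0×4×4 + 3×5×1 ≡ 15 (mod 20)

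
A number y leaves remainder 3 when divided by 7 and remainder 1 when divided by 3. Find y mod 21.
M = 7 × 3 = 21. M₁ = 3, y₁ ≡ 5 mod 7. M₂ = 7, y₂ ≡ 1 mod 3. y = 3×3×5 + 1×7×1 ≡ 10 mod 21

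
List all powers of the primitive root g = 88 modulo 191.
88^1, 88^2, ..., 88^{190} mod 191: [88, 104, 175, 120, 55, 65, 181, 75, 106, 160, 137, 23, 114, 100, 14, 86, 119, 158, 152, 6, 146, 51, 95, 147, 139, 8, 131, 68, 63, 5, 58, 138, 111, 27, 84, 134, 141, 184, 148, 36, 112, 115, 188, 118, 70, 48, 22, 26, 187, 30, 157, 64, 93, 162, 122, 40, 82, 149, 124, 25, 99, 117, 173, 135, 38, 97, 132, 156, 167, 180, 178, 2, 176, 17, 159, 49, 110, 130, 171, 150, 21, 129, 83, 46, 37, 9, 28, 172, 47, 125, 113, 12, 101, 102, 190, 103, 87, 16, 71, 136, 126, 10, 116, 85, 31, 54, 168, 77, 91, 177, 105, 72, 33, 39, 185, 45, 140, 96, 44, 52, 183, 60, 123, 128, 186, 133, 53, 80, 164, 107, 57, 50, 7, 43, 155, 79, 76, 3, 73, 121, 143, 169, 165, 4, 161, 34, 127, 98, 29, 69, 151, 109, 42, 67, 166, 92, 74, 18, 56, 153, 94, 59, 35, 24, 11, 13, 189, 15, 174, 32, 142, 81, 61, 20, 41, 170, 62, 108, 145, 154, 182, 163, 19, 144, 66, 78, 179, 90, 89, 1]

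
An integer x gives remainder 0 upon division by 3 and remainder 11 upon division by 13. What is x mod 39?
M = 3 × 13 = 39. M₁ = 13, y₁ ≡ 1 mod 3. M₂ = 3, y₂ ≡ 9 mod 13. x = 0×13×1 + 11×3×9 ≡ 24 mod 39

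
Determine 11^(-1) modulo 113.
Since 113 is prime, by Fermat 11^(-1) ≡ 11^{111} ≡ 72 (mod 113). Verify: 11 × 72 = 792 ≡ 1 (mod 113)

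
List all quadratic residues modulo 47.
Squares in Z_47*: {1, 2, 3, 4, 6, 7, 8, 9, 12, 14, 16, 17, 18, 21, 24, 25, 27, 28, 32, 34, 36, 37, 42}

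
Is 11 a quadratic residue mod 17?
By Euler's criterion: 11^{8} ≡ 16 (mod 17). Since this equals -1 (≡ 16), 11 is not a QR.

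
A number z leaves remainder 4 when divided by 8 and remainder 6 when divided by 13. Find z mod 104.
M = 8 × 13 = 104. M₁ = 13, y₁ ≡ 5 mod 8. M₂ = 8, y₂ ≡ 5 mod 13. z = 4×13×5 + 6×8×5 ≡ 84 mod 104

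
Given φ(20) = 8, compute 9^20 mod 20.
By Euler: 9^{8} ≡ 1 mod 20 since gcd(9, 20) = 1. 20 = 2×8 + 4. So 9^{20} ≡ 9^{4} ≡ 1 mod 20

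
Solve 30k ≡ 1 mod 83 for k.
Since 83 is prime, by Fermat 30^(-1) ≡ 30^{81} ≡ 36 mod 83. Verify: 30 × 36 = 1080 ≡ 1 mod 83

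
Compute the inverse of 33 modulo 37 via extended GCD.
Extended GCD: 33(9) + 37(-8) = 1. So 33^(-1) ≡ 9 (mod 37). Verify: 33 × 9 = 297 ≡ 1 (mod 37)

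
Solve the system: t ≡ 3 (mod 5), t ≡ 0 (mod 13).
M = 5 × 13 = 65. M₁ = 13, y₁ ≡ 2 (mod 5). M₂ = 5, y₂ ≡ 8 (mod 13). t = 3×13×2 + 0×5×8 ≡ 13 (mod 65)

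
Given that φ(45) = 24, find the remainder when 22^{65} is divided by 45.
By Euler: 22^{24} ≡ 1 (mod 45) since gcd(22, 45) = 1. 65 = 2×24 + 17. So 22^{65} ≡ 22^{17} ≡ 7 (mod 45)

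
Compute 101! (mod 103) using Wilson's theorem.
(102)! = (101)! × (102) ≡ -1 (mod 103). So (101)! ≡ -1 × (102)^(-1) ≡ (-1)×(-1) = 1 (mod 103)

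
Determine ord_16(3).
Powers of 3 mod 16: 3^1≡3, 3^2≡9, 3^3≡11, 3^4≡1. So the order of 3 is 4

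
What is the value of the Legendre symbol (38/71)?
(38/71) = 38^{35} mod 71 = 1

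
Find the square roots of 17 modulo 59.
The square roots of 17 mod 59 are 28 and 31. Verify: 28² = 784 ≡ 17 (mod 59)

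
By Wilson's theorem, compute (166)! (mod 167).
By Wilson's theorem, (166)! ≡ -1 ≡ 166 (mod 167)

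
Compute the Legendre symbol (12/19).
(12/19) = 12^{9} mod 19 = -1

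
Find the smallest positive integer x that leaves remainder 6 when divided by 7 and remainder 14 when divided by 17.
M = 7 × 17 = 119. M₁ = 17, y₁ ≡ 5 (mod 7). M₂ = 7, y₂ ≡ 5 (mod 17). x = 6×17×5 + 14×7×5 ≡ 48 (mod 119)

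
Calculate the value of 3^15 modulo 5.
Using Fermat: 3^{4} ≡ 1 mod 5. 15 ≡ 3 mod 4. So 3^{15} ≡ 3^{3} ≡ 2 mod 5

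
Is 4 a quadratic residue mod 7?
By Euler's criterion: 4^{3} ≡ 1 mod 7. Since this equals 1, 4 is a QR.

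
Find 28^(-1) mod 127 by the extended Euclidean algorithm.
Extended GCD: 28(59) + 127(-13) = 1. So 28^(-1) ≡ 59 mod 127. Verify: 28 × 59 = 1652 ≡ 1 mod 127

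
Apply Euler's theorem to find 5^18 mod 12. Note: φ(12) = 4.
By Euler: 5^{4} ≡ 1 mod 12 since gcd(5, 12) = 1. 18 = 4×4 + 2. So 5^{18} ≡ 5^{2} ≡ 1 mod 12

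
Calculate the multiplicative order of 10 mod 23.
Powers of 10 mod 23: 10^1≡10, 10^2≡8, 10^3≡11, 10^4≡18, 10^5≡19, 10^6≡6, 10^7≡14, 10^8≡2, 10^9≡20, 10^10≡16, 10^11≡22, 10^12≡13, 10^13≡15, 10^14≡12, 10^15≡5, 10^16≡4, 10^17≡17, 10^18≡9, 10^19≡21, 10^20≡3, 10^21≡7, 10^22≡1. ord_23(10) = 22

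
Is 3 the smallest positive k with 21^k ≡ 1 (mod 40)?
Powers of 21 mod 40: 21^1≡21, 21^2≡1. Already 21^2≡1, so the order is 2 < 3. No, the actual order is 2.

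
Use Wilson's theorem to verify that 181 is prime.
(180)! mod 181 = 180. Since this equals -1 mod 181, Wilson confirms 181 is prime.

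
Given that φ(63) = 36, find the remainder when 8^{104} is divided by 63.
By Euler: 8^{36} ≡ 1 mod 63 since gcd(8, 63) = 1. 104 = 2×36 + 32. So 8^{104} ≡ 8^{32} ≡ 1 mod 63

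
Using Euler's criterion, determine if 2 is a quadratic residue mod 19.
By Euler's criterion: 2^{9} ≡ 18 mod 19. Since this equals -1 (≡ 18), 2 is not a QR.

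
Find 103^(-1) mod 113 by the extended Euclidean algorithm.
Extended GCD: 103(-34) + 113(31) = 1. So 103^(-1) ≡ -34 ≡ 79 mod 113. Verify: 103 × 79 = 8137 ≡ 1 mod 113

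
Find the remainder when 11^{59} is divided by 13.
By Fermat: 11^{12} ≡ 1 (mod 13). 59 = 4×12 + 11. So 11^{59} ≡ 11^{11} ≡ 6 (mod 13)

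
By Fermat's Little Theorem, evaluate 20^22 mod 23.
By Fermat's Little Theorem, 20^{22} ≡ 1 mod 23 since 23 is prime and gcd(20, 23) = 1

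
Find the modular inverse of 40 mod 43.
Since 43 is prime, by Fermat 40^(-1) ≡ 40^{41} ≡ 14 (mod 43). Verify: 40 × 14 = 560 ≡ 1 (mod 43)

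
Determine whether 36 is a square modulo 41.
By Euler's criterion: 36^{20} ≡ 1 (mod 41). Since this equals 1, 36 is a QR.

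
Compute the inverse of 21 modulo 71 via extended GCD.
Extended GCD: 21(-27) + 71(8) = 1. So 21^(-1) ≡ -27 ≡ 44 mod 71. Verify: 21 × 44 = 924 ≡ 1 mod 71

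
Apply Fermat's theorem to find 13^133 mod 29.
By Fermat: 13^{28} ≡ 1 mod 29. 133 = 4×28 + 21. So 13^{133} ≡ 13^{21} ≡ 28 mod 29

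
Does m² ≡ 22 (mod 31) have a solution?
By Euler's criterion: 22^{15} ≡ 30 (mod 31). Since this equals -1 (≡ 30), 22 is not a QR.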